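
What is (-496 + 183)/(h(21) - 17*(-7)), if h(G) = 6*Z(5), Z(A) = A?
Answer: -313/149 ≈ -2.1007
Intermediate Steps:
h(G) = 30 (h(G) = 6*5 = 30)
(-496 + 183)/(h(21) - 17*(-7)) = (-496 + 183)/(30 - 17*(-7)) = -313/(30 + 119) = -313/149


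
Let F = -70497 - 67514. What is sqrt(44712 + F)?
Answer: I*sqrt(93299) ≈ 305.45*I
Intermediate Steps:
F = -138011
sqrt(44712 + F) = sqrt(44712 - 138011) = sqrt(-93299) = I*sqrt(93299)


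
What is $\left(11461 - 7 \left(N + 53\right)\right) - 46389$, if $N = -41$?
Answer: $-35012$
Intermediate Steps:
$\left(11461 - 7 \left(N + 53\right)\right) - 46389 = \left(11461 - 7 \left(-41 + 53\right)\right) - 46389 = \left(11461 - 84\right) - 46389 = 11377 - 46389 = -35012$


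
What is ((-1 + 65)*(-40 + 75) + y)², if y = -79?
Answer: 4669921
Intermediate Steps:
((-1 + 65)*(-40 + 75) + y)² = ((-1 + 65)*(-40 + 75) - 79)² = (64*35 - 79)² = (2240 - 79)² = 2161² = 4669921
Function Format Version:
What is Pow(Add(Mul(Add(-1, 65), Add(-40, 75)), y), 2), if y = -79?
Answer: 4669921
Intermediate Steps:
Pow(Add(Mul(Add(-1, 65), Add(-40, 75)), y), 2) = Pow(Add(Mul(Add(-1, 65), Add(-40, 75)), -79), 2) = Pow(Add(Mul(64, 35), -79), 2) = Pow(Add(2240, -79), 2) = Pow(2161, 2) = 4669921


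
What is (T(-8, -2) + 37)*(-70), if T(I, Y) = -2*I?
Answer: -3710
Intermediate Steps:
(T(-8, -2) + 37)*(-70) = (-2*(-8) + 37)*(-70) = (16 + 37)*(-70) = 53*(-70) = -3710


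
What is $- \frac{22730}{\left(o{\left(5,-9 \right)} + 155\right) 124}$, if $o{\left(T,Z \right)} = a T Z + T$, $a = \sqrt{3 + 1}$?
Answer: $- \frac{2273}{868} \approx -2.6187$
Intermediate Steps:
$a = 2$ ($a = \sqrt{4} = 2$)
$o{\left(T,Z \right)} = T + 2 T Z$ ($o{\left(T,Z \right)} = 2 T Z + T = T + 2 T Z$)
$- \frac{22730}{\left(o{\left(5,-9 \right)} + 155\right) 124} = - \frac{22730}{\left(5 \left(1 + 2 \left(-9\right)\right) + 155\right) 124} = - \frac{22730}{\left(5 \left(1 - 18\right) + 155\right) 124} = - \frac{22730}{\left(5 \left(-17\right) + 155\right) 124} = - \frac{22730}{\left(-85 + 155\right) 124} = - \frac{22730}{70 \cdot 124} = - \frac{22730}{8680} = \left(-1\right) \frac{2273}{868} = - \frac{2273}{868}$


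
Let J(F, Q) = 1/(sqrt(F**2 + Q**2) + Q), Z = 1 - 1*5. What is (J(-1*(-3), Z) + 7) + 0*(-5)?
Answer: 8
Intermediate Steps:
Z = -4 (Z = 1 - 5 = -4)
J(F, Q) = 1/(Q + sqrt(F**2 + Q**2))
(J(-1*(-3), Z) + 7) + 0*(-5) = (1/(-4 + sqrt((-1*(-3))**2 + (-4)**2)) + 7) + 0*(-5) = (1/(-4 + sqrt(3**2 + 16)) + 7) + 0 = (1/(-4 + sqrt(9 + 16)) + 7) + 0 = (1/(-4 + sqrt(25)) + 7) + 0 = (1/(-4 + 5) + 7) + 0 = (1/1 + 7) + 0 = (1 + 7) + 0 = 8 + 0 = 8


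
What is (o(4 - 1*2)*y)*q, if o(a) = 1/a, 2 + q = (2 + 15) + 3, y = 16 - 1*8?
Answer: 72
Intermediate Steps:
y = 8 (y = 16 - 8 = 8)
q = 18 (q = -2 + ((2 + 15) + 3) = -2 + (17 + 3) = -2 + 20 = 18)
o(a) = 1/a
(o(4 - 1*2)*y)*q = (8/(4 - 1*2))*18 = (8/(4 - 2))*18 = (8/2)*18 = ((½)*8)*18 = 4*18 = 72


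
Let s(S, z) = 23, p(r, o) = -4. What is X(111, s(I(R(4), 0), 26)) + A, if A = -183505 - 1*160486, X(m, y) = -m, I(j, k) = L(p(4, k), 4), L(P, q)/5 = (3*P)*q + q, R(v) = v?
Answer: -344102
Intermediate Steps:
L(P, q) = 5*q + 15*P*q (L(P, q) = 5*((3*P)*q + q) = 5*(3*P*q + q) = 5*(q + 3*P*q) = 5*q + 15*P*q)
I(j, k) = -220 (I(j, k) = 5*4*(1 + 3*(-4)) = 5*4*(1 - 12) = 5*4*(-11) = -220)
A = -343991 (A = -183505 - 160486 = -343991)
X(111, s(I(R(4), 0), 26)) + A = -1*111 - 343991 = -111 - 343991 = -344102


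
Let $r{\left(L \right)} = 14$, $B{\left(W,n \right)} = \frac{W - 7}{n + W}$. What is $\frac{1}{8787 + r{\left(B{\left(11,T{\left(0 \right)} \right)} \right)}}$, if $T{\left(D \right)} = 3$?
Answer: $\frac{1}{8801} \approx 0.00011362$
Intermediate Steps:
$B{\left(W,n \right)} = \frac{-7 + W}{W + n}$
$\frac{1}{8787 + r{\left(B{\left(11,T{\left(0 \right)} \right)} \right)}} = \frac{1}{8787 + 14} = \frac{1}{8801}$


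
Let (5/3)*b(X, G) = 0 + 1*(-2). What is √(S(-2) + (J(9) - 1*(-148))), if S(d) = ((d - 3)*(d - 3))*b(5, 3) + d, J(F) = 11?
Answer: √127 ≈ 11.269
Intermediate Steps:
b(X, G) = -6/5 (b(X, G) = 3*(0 + 1*(-2))/5 = 3*(0 - 2)/5 = (⅗)*(-2) = -6/5)
S(d) = d - 6*(-3 + d)²/5 (S(d) = ((d - 3)*(d - 3))*(-6/5) + d = ((-3 + d)*(-3 + d))*(-6/5) + d = (-3 + d)²*(-6/5) + d = -6*(-3 + d)²/5 + d = d - 6*(-3 + d)²/5)
√(S(-2) + (J(9) - 1*(-148))) = √((-2 - 6*(-3 - 2)²/5) + (11 - 1*(-148))) = √((-2 - 6/5*(-5)²) + (11 + 148)) = √((-2 - 6/5*25) + 159) = √((-2 - 30) + 159) = √(-32 + 159) = √127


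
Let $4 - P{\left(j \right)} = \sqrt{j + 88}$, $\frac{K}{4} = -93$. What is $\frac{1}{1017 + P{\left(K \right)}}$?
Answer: $\frac{1021}{1042725} + \frac{2 i \sqrt{71}}{1042725} \approx 0.00097916 + 1.6162 \cdot 10^{-5} i$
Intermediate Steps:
$K = -372$ ($K = 4 \left(-93\right) = -372$)
$P{\left(j \right)} = 4 - \sqrt{88 + j}$ ($P{\left(j \right)} = 4 - \sqrt{j + 88} = 4 - \sqrt{88 + j}$)
$\frac{1}{1017 + P{\left(K \right)}} = \frac{1}{1017 + \left(4 - \sqrt{88 - 372}\right)} = \frac{1}{1017 + \left(4 - \sqrt{-284}\right)} = \frac{1}{1017 + \left(4 - 2 i \sqrt{71}\right)} = \frac{1}{1021 - 2 i \sqrt{71}}$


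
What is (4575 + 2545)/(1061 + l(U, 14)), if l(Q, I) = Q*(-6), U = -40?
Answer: 7120/1301 ≈ 5.4727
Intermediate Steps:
l(Q, I) = -6*Q
(4575 + 2545)/(1061 + l(U, 14)) = (4575 + 2545)/(1061 - 6*(-40)) = 7120/(1061 + 240) = 7120/1301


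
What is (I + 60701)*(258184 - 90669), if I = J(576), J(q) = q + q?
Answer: 10361305295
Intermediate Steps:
J(q) = 2*q
I = 1152 (I = 2*576 = 1152)
(I + 60701)*(258184 - 90669) = (1152 + 60701)*(258184 - 90669) = 61853*167515 = 10361305295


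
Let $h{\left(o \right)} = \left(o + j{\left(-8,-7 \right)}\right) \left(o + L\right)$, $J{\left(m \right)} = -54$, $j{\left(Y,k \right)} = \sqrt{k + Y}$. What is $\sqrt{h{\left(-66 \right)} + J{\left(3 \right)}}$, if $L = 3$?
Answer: $3 \sqrt{456 - 7 i \sqrt{15}} \approx 64.091 - 1.9035 i$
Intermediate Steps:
$j{\left(Y,k \right)} = \sqrt{Y + k}$
$h{\left(o \right)} = \left(3 + o\right) \left(o + i \sqrt{15}\right)$ ($h{\left(o \right)} = \left(o + \sqrt{-8 - 7}\right) \left(o + 3\right) = \left(o + \sqrt{-15}\right) \left(3 + o\right) = \left(o + i \sqrt{15}\right) \left(3 + o\right) = \left(3 + o\right) \left(o + i \sqrt{15}\right)$)
$\sqrt{h{\left(-66 \right)} + J{\left(3 \right)}} = \sqrt{\left(\left(-66\right)^{2} + 3 \left(-66\right) + 3 i \sqrt{15} + i \left(-66\right) \sqrt{15}\right) - 54} = \sqrt{\left(4356 - 198 + 3 i \sqrt{15} - 66 i \sqrt{15}\right) - 54} = \sqrt{\left(4158 - 63 i \sqrt{15}\right) - 54} = \sqrt{4104 - 63 i \sqrt{15}}$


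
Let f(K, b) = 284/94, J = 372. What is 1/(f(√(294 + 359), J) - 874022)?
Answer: -47/41078892 ≈ -1.1441e-6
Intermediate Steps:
f(K, b) = 142/47 (f(K, b) = 284*(1/94) = 142/47)
1/(f(√(294 + 359), J) - 874022) = 1/(142/47 - 874022) = 1/(-41078892/47) = -47/41078892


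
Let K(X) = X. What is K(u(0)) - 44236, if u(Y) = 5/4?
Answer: -176939/4 ≈ -44235.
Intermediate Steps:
u(Y) = 5/4 (u(Y) = 5*(¼) = 5/4)
K(u(0)) - 44236 = 5/4 - 44236 = -176939/4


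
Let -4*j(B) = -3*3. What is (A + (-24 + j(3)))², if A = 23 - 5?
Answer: 225/16 ≈ 14.063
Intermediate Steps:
j(B) = 9/4 (j(B) = -(-3)*3/4 = -¼*(-9) = 9/4)
A = 18
(A + (-24 + j(3)))² = (18 + (-24 + 9/4))² = (18 - 87/4)² = (-15/4)² = 225/16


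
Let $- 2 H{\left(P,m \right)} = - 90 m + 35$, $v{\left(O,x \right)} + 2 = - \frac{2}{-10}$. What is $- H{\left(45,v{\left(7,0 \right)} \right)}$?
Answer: $\frac{197}{2} \approx 98.5$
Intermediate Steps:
$v{\left(O,x \right)} = - \frac{9}{5}$ ($v{\left(O,x \right)} = -2 - \frac{2}{-10} = -2 - - \frac{1}{5} = -2 + \frac{1}{5} = - \frac{9}{5}$)
$H{\left(P,m \right)} = - \frac{35}{2} + 45 m$ ($H{\left(P,m \right)} = - \frac{- 90 m + 35}{2} = - \frac{35 - 90 m}{2} = - \frac{35}{2} + 45 m$)
$- H{\left(45,v{\left(7,0 \right)} \right)} = - (- \frac{35}{2} + 45 \left(- \frac{9}{5}\right)) = - (- \frac{35}{2} - 81) = \left(-1\right) \left(- \frac{197}{2}\right) = \frac{197}{2}$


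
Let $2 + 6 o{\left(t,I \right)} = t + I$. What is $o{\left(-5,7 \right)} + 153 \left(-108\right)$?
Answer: $-16524$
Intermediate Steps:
$o{\left(t,I \right)} = - \frac{1}{3} + \frac{I}{6} + \frac{t}{6}$ ($o{\left(t,I \right)} = - \frac{1}{3} + \frac{t + I}{6} = - \frac{1}{3} + \frac{I + t}{6} = - \frac{1}{3} + \left(\frac{I}{6} + \frac{t}{6}\right) = - \frac{1}{3} + \frac{I}{6} + \frac{t}{6}$)
$o{\left(-5,7 \right)} + 153 \left(-108\right) = \left(- \frac{1}{3} + \frac{1}{6} \cdot 7 + \frac{1}{6} \left(-5\right)\right) + 153 \left(-108\right) = \left(- \frac{1}{3} + \frac{7}{6} - \frac{5}{6}\right) - 16524 = 0 - 16524 = -16524$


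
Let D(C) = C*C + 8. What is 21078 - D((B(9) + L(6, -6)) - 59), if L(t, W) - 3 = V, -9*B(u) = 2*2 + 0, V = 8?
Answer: 1516574/81 ≈ 18723.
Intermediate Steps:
B(u) = -4/9 (B(u) = -(2*2 + 0)/9 = -(4 + 0)/9 = -⅑*4 = -4/9)
L(t, W) = 11 (L(t, W) = 3 + 8 = 11)
D(C) = 8 + C² (D(C) = C² + 8 = 8 + C²)
21078 - D((B(9) + L(6, -6)) - 59) = 21078 - (8 + ((-4/9 + 11) - 59)²) = 21078 - (8 + (95/9 - 59)²) = 21078 - (8 + (-436/9)²) = 21078 - (8 + 190096/81) = 21078 - 1*190744/81 = 21078 - 190744/81 = 1516574/81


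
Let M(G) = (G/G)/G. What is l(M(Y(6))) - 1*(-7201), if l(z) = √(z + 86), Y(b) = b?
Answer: 7201 + √3102/6 ≈ 7210.3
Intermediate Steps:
M(G) = 1/G
l(z) = √(86 + z)
l(M(Y(6))) - 1*(-7201) = √(86 + 1/6) - 1*(-7201) = √(86 + ⅙) + 7201 = √(517/6) + 7201 = √3102/6 + 7201 = 7201 + √3102/6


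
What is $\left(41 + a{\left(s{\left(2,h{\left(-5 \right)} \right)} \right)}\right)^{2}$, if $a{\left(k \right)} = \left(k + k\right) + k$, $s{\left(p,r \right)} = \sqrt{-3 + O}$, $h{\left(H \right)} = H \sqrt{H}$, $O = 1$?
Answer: $1663 + 246 i \sqrt{2} \approx 1663.0 + 347.9 i$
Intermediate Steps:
$h{\left(H \right)} = H^{\frac{3}{2}}$
$s{\left(p,r \right)} = i \sqrt{2}$ ($s{\left(p,r \right)} = \sqrt{-3 + 1} = \sqrt{-2} = i \sqrt{2}$)
$a{\left(k \right)} = 3 k$ ($a{\left(k \right)} = 2 k + k = 3 k$)
$\left(41 + a{\left(s{\left(2,h{\left(-5 \right)} \right)} \right)}\right)^{2} = \left(41 + 3 i \sqrt{2}\right)^{2}$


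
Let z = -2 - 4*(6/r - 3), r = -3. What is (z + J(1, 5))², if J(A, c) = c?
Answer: 529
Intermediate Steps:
z = 18 (z = -2 - 4*(6/(-3) - 3) = -2 - 4*(6*(-⅓) - 3) = -2 - 4*(-2 - 3) = -2 - 4*(-5) = -2 - 1*(-20) = -2 + 20 = 18)
(z + J(1, 5))² = (18 + 5)² = 23² = 529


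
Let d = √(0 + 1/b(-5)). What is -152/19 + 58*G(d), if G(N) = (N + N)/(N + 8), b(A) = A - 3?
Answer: -3988/513 + 1856*I*√2/513 ≈ -7.7739 + 5.1165*I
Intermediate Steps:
b(A) = -3 + A
d = I*√2/4 (d = √(0 + 1/(-3 - 5)) = √(0 + 1/(-8)) = √(0 - ⅛) = √(-⅛) = I*√2/4 ≈ 0.35355*I)
G(N) = 2*N/(8 + N) (G(N) = (2*N)/(8 + N) = 2*N/(8 + N))
-152/19 + 58*G(d) = -152/19 + 58*(2*(I*√2/4)/(8 + I*√2/4)) = -152*1/19 + 58*(I*√2/(2*(8 + I*√2/4))) = -8 + 29*I*√2/(8 + I*√2/4)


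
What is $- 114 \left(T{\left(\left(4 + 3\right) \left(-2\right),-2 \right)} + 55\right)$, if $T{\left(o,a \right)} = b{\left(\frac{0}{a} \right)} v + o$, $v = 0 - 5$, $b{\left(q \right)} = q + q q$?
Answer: $-4674$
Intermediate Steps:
$b{\left(q \right)} = q + q^{2}$
$v = -5$ ($v = 0 - 5 = -5$)
$T{\left(o,a \right)} = o$ ($T{\left(o,a \right)} = \frac{0}{a} \left(1 + \frac{0}{a}\right) \left(-5\right) + o = 0 \left(1 + 0\right) \left(-5\right) + o = 0 \cdot 1 \left(-5\right) + o = 0 \left(-5\right) + o = 0 + o = o$)
$- 114 \left(T{\left(\left(4 + 3\right) \left(-2\right),-2 \right)} + 55\right) = - 114 \left(\left(4 + 3\right) \left(-2\right) + 55\right) = - 114 \left(7 \left(-2\right) + 55\right) = - 114 \left(-14 + 55\right) = \left(-114\right) 41 = -4674$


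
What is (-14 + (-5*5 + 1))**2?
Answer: 1444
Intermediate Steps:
(-14 + (-5*5 + 1))**2 = (-14 + (-25 + 1))**2 = (-14 - 24)**2 = (-38)**2 = 1444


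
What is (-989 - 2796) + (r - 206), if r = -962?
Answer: -4953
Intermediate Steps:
(-989 - 2796) + (r - 206) = (-989 - 2796) + (-962 - 206) = -3785 - 1168 = -4953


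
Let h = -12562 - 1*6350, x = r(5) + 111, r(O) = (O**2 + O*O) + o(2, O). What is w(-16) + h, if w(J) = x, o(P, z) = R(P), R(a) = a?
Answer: -18749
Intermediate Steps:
o(P, z) = P
r(O) = 2 + 2*O**2 (r(O) = (O**2 + O*O) + 2 = (O**2 + O**2) + 2 = 2*O**2 + 2 = 2 + 2*O**2)
x = 163 (x = (2 + 2*5**2) + 111 = (2 + 2*25) + 111 = (2 + 50) + 111 = 52 + 111 = 163)
w(J) = 163
h = -18912 (h = -12562 - 6350 = -18912)
w(-16) + h = 163 - 18912 = -18749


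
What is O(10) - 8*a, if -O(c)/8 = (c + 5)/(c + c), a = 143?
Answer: -1150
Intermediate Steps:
O(c) = -4*(5 + c)/c (O(c) = -8*(c + 5)/(c + c) = -8*(5 + c)/(2*c) = -8*(5 + c)*1/(2*c) = -4*(5 + c)/c)
O(10) - 8*a = (-4 - 20/10) - 8*143 = (-4 - 20*⅒) - 1144 = (-4 - 2) - 1144 = -6 - 1144 = -1150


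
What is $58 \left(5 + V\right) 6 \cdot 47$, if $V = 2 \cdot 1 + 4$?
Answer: $179916$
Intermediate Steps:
$V = 6$ ($V = 2 + 4 = 6$)
$58 \left(5 + V\right) 6 \cdot 47 = 58 \left(5 + 6\right) 6 \cdot 47 = 58 \cdot 11 \cdot 6 \cdot 47 = 58 \cdot 66 \cdot 47 = 3828 \cdot 47 = 179916$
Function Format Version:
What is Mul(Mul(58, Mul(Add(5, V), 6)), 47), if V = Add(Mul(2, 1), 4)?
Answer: 179916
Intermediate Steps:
V = 6 (V = Add(2, 4) = 6)
Mul(Mul(58, Mul(Add(5, V), 6)), 47) = Mul(Mul(58, Mul(Add(5, 6), 6)), 47) = Mul(Mul(58, Mul(11, 6)), 47) = Mul(Mul(58, 66), 47) = Mul(3828, 47) = 179916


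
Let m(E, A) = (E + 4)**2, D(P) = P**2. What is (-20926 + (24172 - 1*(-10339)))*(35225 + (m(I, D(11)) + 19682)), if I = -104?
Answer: 881761595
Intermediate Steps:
m(E, A) = (4 + E)**2
(-20926 + (24172 - 1*(-10339)))*(35225 + (m(I, D(11)) + 19682)) = (-20926 + (24172 - 1*(-10339)))*(35225 + ((4 - 104)**2 + 19682)) = (-20926 + (24172 + 10339))*(35225 + ((-100)**2 + 19682)) = (-20926 + 34511)*(35225 + (10000 + 19682)) = 13585*(35225 + 29682) = 13585*64907 = 881761595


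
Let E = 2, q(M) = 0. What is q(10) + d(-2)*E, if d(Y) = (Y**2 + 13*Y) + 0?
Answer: -44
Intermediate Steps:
d(Y) = Y**2 + 13*Y
q(10) + d(-2)*E = 0 - 2*(13 - 2)*2 = 0 - 2*11*2 = 0 - 22*2 = 0 - 44 = -44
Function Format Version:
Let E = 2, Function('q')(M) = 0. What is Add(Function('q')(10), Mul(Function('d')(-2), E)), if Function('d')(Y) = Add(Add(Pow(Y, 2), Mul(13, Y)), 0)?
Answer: -44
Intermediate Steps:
Function('d')(Y) = Add(Pow(Y, 2), Mul(13, Y))
Add(Function('q')(10), Mul(Function('d')(-2), E)) = Add(0, Mul(Mul(-2, Add(13, -2)), 2)) = Add(0, Mul(Mul(-2, 11), 2)) = Add(0, Mul(-22, 2)) = Add(0, -44) = -44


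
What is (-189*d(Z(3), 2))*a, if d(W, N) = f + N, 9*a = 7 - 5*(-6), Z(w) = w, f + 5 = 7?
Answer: -3108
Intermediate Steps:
f = 2 (f = -5 + 7 = 2)
a = 37/9 (a = (7 - 5*(-6))/9 = (7 + 30)/9 = (⅑)*37 = 37/9 ≈ 4.1111)
d(W, N) = 2 + N
(-189*d(Z(3), 2))*a = -189*(2 + 2)*(37/9) = -189*4*(37/9) = -756*37/9 = -3108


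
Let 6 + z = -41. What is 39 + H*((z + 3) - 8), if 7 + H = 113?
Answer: -5473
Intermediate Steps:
H = 106 (H = -7 + 113 = 106)
z = -47 (z = -6 - 41 = -47)
39 + H*((z + 3) - 8) = 39 + 106*((-47 + 3) - 8) = 39 + 106*(-44 - 8) = 39 + 106*(-52) = 39 - 5512 = -5473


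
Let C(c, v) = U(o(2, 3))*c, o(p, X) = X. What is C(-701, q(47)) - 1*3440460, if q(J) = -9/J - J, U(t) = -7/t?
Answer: -10316473/3 ≈ -3.4388e+6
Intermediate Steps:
q(J) = -J - 9/J
C(c, v) = -7*c/3 (C(c, v) = (-7/3)*c = (-7*⅓)*c = -7*c/3)
C(-701, q(47)) - 1*3440460 = -7/3*(-701) - 1*3440460 = 4907/3 - 3440460 = -10316473/3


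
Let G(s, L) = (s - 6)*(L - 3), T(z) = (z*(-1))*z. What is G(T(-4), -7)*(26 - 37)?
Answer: -2420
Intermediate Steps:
T(z) = -z² (T(z) = (-z)*z = -z²)
G(s, L) = (-6 + s)*(-3 + L)
G(T(-4), -7)*(26 - 37) = (18 - 6*(-7) - (-3)*(-4)² - (-7)*(-4)²)*(26 - 37) = (18 + 42 - (-3)*16 - (-7)*16)*(-11) = (18 + 42 - 3*(-16) - 7*(-16))*(-11) = (18 + 42 + 48 + 112)*(-11) = 220*(-11) = -2420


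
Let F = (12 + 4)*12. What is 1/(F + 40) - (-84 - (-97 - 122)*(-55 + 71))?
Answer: -793439/232 ≈ -3420.0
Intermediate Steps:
F = 192 (F = 16*12 = 192)
1/(F + 40) - (-84 - (-97 - 122)*(-55 + 71)) = 1/(192 + 40) - (-84 - (-97 - 122)*(-55 + 71)) = 1/232 - (-84 - (-219)*16) = 1/232 - (-84 - 1*(-3504)) = 1/232 - (-84 + 3504) = 1/232 - 1*3420 = 1/232 - 3420 = -793439/232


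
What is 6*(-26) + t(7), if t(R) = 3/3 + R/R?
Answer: -154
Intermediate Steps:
t(R) = 2 (t(R) = 3*(⅓) + 1 = 1 + 1 = 2)
6*(-26) + t(7) = 6*(-26) + 2 = -156 + 2 = -154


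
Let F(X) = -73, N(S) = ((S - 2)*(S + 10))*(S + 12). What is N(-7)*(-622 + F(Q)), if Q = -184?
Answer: 93825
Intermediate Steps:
N(S) = (-2 + S)*(10 + S)*(12 + S) (N(S) = ((-2 + S)*(10 + S))*(12 + S) = (-2 + S)*(10 + S)*(12 + S))
N(-7)*(-622 + F(Q)) = (-240 + (-7)**3 + 20*(-7)**2 + 76*(-7))*(-622 - 73) = (-240 - 343 + 20*49 - 532)*(-695) = (-240 - 343 + 980 - 532)*(-695) = -135*(-695) = 93825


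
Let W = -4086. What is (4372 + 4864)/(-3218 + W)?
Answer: -2309/1826 ≈ -1.2645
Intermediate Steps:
(4372 + 4864)/(-3218 + W) = (4372 + 4864)/(-3218 - 4086) = 9236/(-7304) = 9236*(-1/7304) = -2309/1826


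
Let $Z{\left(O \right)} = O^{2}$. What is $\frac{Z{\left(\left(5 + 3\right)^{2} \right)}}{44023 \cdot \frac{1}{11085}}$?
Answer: $\frac{45404160}{44023} \approx 1031.4$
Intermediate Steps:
$\frac{Z{\left(\left(5 + 3\right)^{2} \right)}}{44023 \cdot \frac{1}{11085}} = \frac{\left(\left(5 + 3\right)^{2}\right)^{2}}{44023 \cdot \frac{1}{11085}} = \frac{\left(8^{2}\right)^{2}}{44023 \cdot \frac{1}{11085}} = \frac{64^{2}}{\frac{44023}{11085}} = 4096 \cdot \frac{11085}{44023} = \frac{45404160}{44023}$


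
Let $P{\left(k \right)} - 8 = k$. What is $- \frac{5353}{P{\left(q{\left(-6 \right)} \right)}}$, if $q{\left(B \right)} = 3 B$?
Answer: $\frac{5353}{10} \approx 535.3$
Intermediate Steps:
$P{\left(k \right)} = 8 + k$
$- \frac{5353}{P{\left(q{\left(-6 \right)} \right)}} = - \frac{5353}{8 + 3 \left(-6\right)} = - \frac{5353}{8 - 18} = - \frac{5353}{-10} = \left(-5353\right) \left(- \frac{1}{10}\right) = \frac{5353}{10}$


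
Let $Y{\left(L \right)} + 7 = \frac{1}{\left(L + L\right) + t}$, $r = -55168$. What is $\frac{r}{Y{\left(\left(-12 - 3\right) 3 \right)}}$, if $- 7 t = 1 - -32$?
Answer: $\frac{4572048}{581} \approx 7869.3$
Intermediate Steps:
$t = - \frac{33}{7}$ ($t = - \frac{1 - -32}{7} = - \frac{1 + 32}{7} = \left(- \frac{1}{7}\right) 33 = - \frac{33}{7} \approx -4.7143$)
$Y{\left(L \right)} = -7 + \frac{1}{- \frac{33}{7} + 2 L}$ ($Y{\left(L \right)} = -7 + \frac{1}{\left(L + L\right) - \frac{33}{7}} = -7 + \frac{1}{2 L - \frac{33}{7}} = -7 + \frac{1}{- \frac{33}{7} + 2 L}$)
$\frac{r}{Y{\left(\left(-12 - 3\right) 3 \right)}} = - \frac{55168}{14 \frac{1}{-33 + 14 \left(-12 - 3\right) 3} \left(17 - 7 \left(-12 - 3\right) 3\right)} = - \frac{55168}{14 \frac{1}{-33 + 14 \left(\left(-15\right) 3\right)} \left(17 - 7 \left(\left(-15\right) 3\right)\right)} = - \frac{55168}{14 \frac{1}{-33 + 14 \left(-45\right)} \left(17 - -315\right)} = - \frac{55168}{14 \frac{1}{-33 - 630} \left(17 + 315\right)} = - \frac{55168}{14 \frac{1}{-663} \cdot 332} = - \frac{55168}{14 \left(- \frac{1}{663}\right) 332} = - \frac{55168}{- \frac{4648}{663}} = \left(-55168\right) \left(- \frac{663}{4648}\right) = \frac{4572048}{581}$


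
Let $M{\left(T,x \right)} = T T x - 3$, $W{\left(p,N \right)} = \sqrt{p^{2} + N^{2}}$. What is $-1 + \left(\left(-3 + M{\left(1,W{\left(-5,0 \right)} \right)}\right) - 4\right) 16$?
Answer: $-81$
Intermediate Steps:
$W{\left(p,N \right)} = \sqrt{N^{2} + p^{2}}$
$M{\left(T,x \right)} = -3 + x T^{2}$ ($M{\left(T,x \right)} = T^{2} x - 3 = x T^{2} - 3 = -3 + x T^{2}$)
$-1 + \left(\left(-3 + M{\left(1,W{\left(-5,0 \right)} \right)}\right) - 4\right) 16 = -1 + \left(\left(-3 - \left(3 - \sqrt{0^{2} + \left(-5\right)^{2}} \cdot 1^{2}\right)\right) - 4\right) 16 = -1 + \left(\left(-3 - \left(3 - \sqrt{0 + 25} \cdot 1\right)\right) - 4\right) 16 = -1 + \left(\left(-3 - \left(3 - \sqrt{25} \cdot 1\right)\right) - 4\right) 16 = -1 + \left(\left(-3 + \left(-3 + 5 \cdot 1\right)\right) - 4\right) 16 = -1 + \left(\left(-3 + \left(-3 + 5\right)\right) - 4\right) 16 = -1 + \left(\left(-3 + 2\right) - 4\right) 16 = -1 + \left(-1 - 4\right) 16 = -1 - 80 = -81$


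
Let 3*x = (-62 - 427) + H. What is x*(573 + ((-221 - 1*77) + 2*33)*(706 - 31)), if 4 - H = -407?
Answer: 4056702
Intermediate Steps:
H = 411 (H = 4 - 1*(-407) = 4 + 407 = 411)
x = -26 (x = ((-62 - 427) + 411)/3 = (-489 + 411)/3 = (⅓)*(-78) = -26)
x*(573 + ((-221 - 1*77) + 2*33)*(706 - 31)) = -26*(573 + ((-221 - 1*77) + 2*33)*(706 - 31)) = -26*(573 + ((-221 - 77) + 66)*675) = -26*(573 + (-298 + 66)*675) = -26*(573 - 232*675) = -26*(573 - 156600) = -26*(-156027) = 4056702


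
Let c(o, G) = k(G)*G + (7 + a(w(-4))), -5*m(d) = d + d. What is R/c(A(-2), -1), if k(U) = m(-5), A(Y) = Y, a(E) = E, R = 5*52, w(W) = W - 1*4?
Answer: -260/3 ≈ -86.667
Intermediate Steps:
w(W) = -4 + W (w(W) = W - 4 = -4 + W)
R = 260
m(d) = -2*d/5 (m(d) = -(d + d)/5 = -2*d/5)
k(U) = 2 (k(U) = -2/5*(-5) = 2)
c(o, G) = -1 + 2*G (c(o, G) = 2*G + (7 + (-4 - 4)) = 2*G + (7 - 8) = 2*G - 1 = -1 + 2*G)
R/c(A(-2), -1) = 260/(-1 + 2*(-1)) = 260/(-1 - 2) = 260/(-3) = 260*(-1/3) = -260/3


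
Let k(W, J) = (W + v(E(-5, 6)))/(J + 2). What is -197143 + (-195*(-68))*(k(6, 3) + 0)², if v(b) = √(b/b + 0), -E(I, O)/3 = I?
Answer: -855767/5 ≈ -1.7115e+5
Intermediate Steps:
E(I, O) = -3*I
v(b) = 1 (v(b) = √(1 + 0) = √1 = 1)
k(W, J) = (1 + W)/(2 + J) (k(W, J) = (W + 1)/(J + 2) = (1 + W)/(2 + J))
-197143 + (-195*(-68))*(k(6, 3) + 0)² = -197143 + (-195*(-68))*((1 + 6)/(2 + 3) + 0)² = -197143 + 13260*(7/5 + 0)² = -197143 + 13260*(7/5)² = -197143 + 13260*(49/25) = -197143 + 129948/5 = -855767/5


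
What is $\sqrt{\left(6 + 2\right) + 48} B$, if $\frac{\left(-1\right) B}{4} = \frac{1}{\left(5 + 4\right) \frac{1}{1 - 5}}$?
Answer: $\frac{32 \sqrt{14}}{9} \approx 13.304$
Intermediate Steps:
$B = \frac{16}{9}$ ($B = - \frac{4}{\left(5 + 4\right) \frac{1}{1 - 5}} = - \frac{4}{9 \frac{1}{-4}} = - \frac{4}{9 \left(- \frac{1}{4}\right)} = - \frac{4}{- \frac{9}{4}} = \left(-4\right) \left(- \frac{4}{9}\right) = \frac{16}{9} \approx 1.7778$)
$\sqrt{\left(6 + 2\right) + 48} B = \sqrt{\left(6 + 2\right) + 48} \cdot \frac{16}{9} = \sqrt{8 + 48} \cdot \frac{16}{9} = \sqrt{56} \cdot \frac{16}{9} = 2 \sqrt{14} \cdot \frac{16}{9} = \frac{32 \sqrt{14}}{9}$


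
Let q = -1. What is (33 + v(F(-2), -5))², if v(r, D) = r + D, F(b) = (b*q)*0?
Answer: 784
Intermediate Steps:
F(b) = 0 (F(b) = (b*(-1))*0 = -b*0 = 0)
v(r, D) = D + r
(33 + v(F(-2), -5))² = (33 + (-5 + 0))² = (33 - 5)² = 28² = 784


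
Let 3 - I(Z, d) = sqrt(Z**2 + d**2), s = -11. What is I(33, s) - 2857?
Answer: -2854 - 11*sqrt(10) ≈ -2888.8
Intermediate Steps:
I(Z, d) = 3 - sqrt(Z**2 + d**2)
I(33, s) - 2857 = (3 - sqrt(33**2 + (-11)**2)) - 2857 = (3 - sqrt(1089 + 121)) - 2857 = (3 - sqrt(1210)) - 2857 = (3 - 11*sqrt(10)) - 2857 = -2854 - 11*sqrt(10)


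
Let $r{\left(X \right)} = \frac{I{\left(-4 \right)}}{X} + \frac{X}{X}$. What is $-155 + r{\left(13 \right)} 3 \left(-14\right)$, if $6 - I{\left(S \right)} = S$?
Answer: $- \frac{2981}{13} \approx -229.31$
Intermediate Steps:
$I{\left(S \right)} = 6 - S$
$r{\left(X \right)} = 1 + \frac{10}{X}$ ($r{\left(X \right)} = \frac{6 - -4}{X} + \frac{X}{X} = \frac{6 + 4}{X} + 1 = \frac{10}{X} + 1 = 1 + \frac{10}{X}$)
$-155 + r{\left(13 \right)} 3 \left(-14\right) = -155 + \frac{10 + 13}{13} \cdot 3 \left(-14\right) = -155 + \frac{1}{13} \cdot 23 \left(-42\right) = -155 + \frac{23}{13} \left(-42\right) = -155 - \frac{966}{13} = - \frac{2981}{13}$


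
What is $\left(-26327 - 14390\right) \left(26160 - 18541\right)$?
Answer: $-310222823$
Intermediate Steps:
$\left(-26327 - 14390\right) \left(26160 - 18541\right) = \left(-40717\right) 7619 = -310222823$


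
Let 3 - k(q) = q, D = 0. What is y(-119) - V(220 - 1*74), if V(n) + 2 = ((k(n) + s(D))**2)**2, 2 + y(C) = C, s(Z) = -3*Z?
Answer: -418161720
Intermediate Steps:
k(q) = 3 - q
y(C) = -2 + C
V(n) = -2 + (3 - n)**4 (V(n) = -2 + (((3 - n) - 3*0)**2)**2 = -2 + (((3 - n) + 0)**2)**2 = -2 + ((3 - n)**2)**2 = -2 + (3 - n)**4)
y(-119) - V(220 - 1*74) = (-2 - 119) - (-2 + (-3 + (220 - 1*74))**4) = -121 - (-2 + (-3 + (220 - 74))**4) = -121 - (-2 + (-3 + 146)**4) = -121 - (-2 + 143**4) = -121 - (-2 + 418161601) = -121 - 1*418161599 = -121 - 418161599 = -418161720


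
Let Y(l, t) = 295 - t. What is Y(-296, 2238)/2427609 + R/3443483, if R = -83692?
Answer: -209862139897/8359430322147 ≈ -0.025105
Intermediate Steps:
Y(-296, 2238)/2427609 + R/3443483 = (295 - 1*2238)/2427609 - 83692/3443483 = (295 - 2238)*(1/2427609) - 83692*1/3443483 = -1943*1/2427609 - 83692/3443483 = -1943/2427609 - 83692/3443483 = -209862139897/8359430322147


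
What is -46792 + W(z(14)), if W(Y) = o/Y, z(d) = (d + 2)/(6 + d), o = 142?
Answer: -93229/2 ≈ -46615.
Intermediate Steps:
z(d) = (2 + d)/(6 + d)
W(Y) = 142/Y
-46792 + W(z(14)) = -46792 + 142/(((2 + 14)/(6 + 14))) = -46792 + 142/((16/20)) = -46792 + 142/(((1/20)*16)) = -46792 + 142/(⅘) = -46792 + 142*(5/4) = -46792 + 355/2 = -93229/2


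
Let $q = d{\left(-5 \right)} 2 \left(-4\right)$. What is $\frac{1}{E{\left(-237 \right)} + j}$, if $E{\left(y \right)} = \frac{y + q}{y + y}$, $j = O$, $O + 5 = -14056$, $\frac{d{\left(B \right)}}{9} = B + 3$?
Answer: $- \frac{158}{2221607} \approx -7.112 \cdot 10^{-5}$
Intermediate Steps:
$d{\left(B \right)} = 27 + 9 B$ ($d{\left(B \right)} = 9 \left(B + 3\right) = 9 \left(3 + B\right) = 27 + 9 B$)
$q = 144$ ($q = \left(27 + 9 \left(-5\right)\right) 2 \left(-4\right) = \left(27 - 45\right) 2 \left(-4\right) = \left(-18\right) 2 \left(-4\right) = \left(-36\right) \left(-4\right) = 144$)
$O = -14061$ ($O = -5 - 14056 = -14061$)
$j = -14061$
$E{\left(y \right)} = \frac{144 + y}{2 y}$ ($E{\left(y \right)} = \frac{y + 144}{y + y} = \frac{144 + y}{2 y}$)
$\frac{1}{E{\left(-237 \right)} + j} = \frac{1}{\frac{144 - 237}{2 \left(-237\right)} - 14061} = \frac{1}{\frac{1}{2} \left(- \frac{1}{237}\right) \left(-93\right) - 14061} = \frac{1}{\frac{31}{158} - 14061} = \frac{1}{- \frac{2221607}{158}} = - \frac{158}{2221607}$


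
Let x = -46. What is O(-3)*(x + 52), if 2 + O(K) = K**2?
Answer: 42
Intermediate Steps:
O(K) = -2 + K**2
O(-3)*(x + 52) = (-2 + (-3)**2)*(-46 + 52) = (-2 + 9)*6 = 7*6 = 42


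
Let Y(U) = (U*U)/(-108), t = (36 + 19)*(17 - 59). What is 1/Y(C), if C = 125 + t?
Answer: -108/4774225 ≈ -2.2621e-5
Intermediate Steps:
t = -2310 (t = 55*(-42) = -2310)
C = -2185 (C = 125 - 2310 = -2185)
Y(U) = -U**2/108 (Y(U) = U**2*(-1/108) = -U**2/108)
1/Y(C) = 1/(-1/108*(-2185)**2) = 1/(-1/108*4774225) = 1/(-4774225/108) = -108/4774225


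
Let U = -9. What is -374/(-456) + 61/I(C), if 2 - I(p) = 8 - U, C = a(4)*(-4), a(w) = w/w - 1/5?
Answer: -3701/1140 ≈ -3.2465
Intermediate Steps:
a(w) = ⅘ (a(w) = 1 - 1*⅕ = 1 - ⅕ = ⅘)
C = -16/5 (C = (⅘)*(-4) = -16/5 ≈ -3.2000)
I(p) = -15 (I(p) = 2 - (8 - 1*(-9)) = 2 - (8 + 9) = 2 - 1*17 = 2 - 17 = -15)
-374/(-456) + 61/I(C) = -374/(-456) + 61/(-15) = -374*(-1/456) + 61*(-1/15) = 187/228 - 61/15 = -3701/1140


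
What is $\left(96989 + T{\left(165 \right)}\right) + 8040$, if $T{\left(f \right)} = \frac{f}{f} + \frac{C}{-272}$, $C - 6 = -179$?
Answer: $\frac{28568333}{272} \approx 1.0503 \cdot 10^{5}$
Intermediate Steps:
$C = -173$ ($C = 6 - 179 = -173$)
$T{\left(f \right)} = \frac{445}{272}$ ($T{\left(f \right)} = \frac{f}{f} - \frac{173}{-272} = 1 - - \frac{173}{272} = 1 + \frac{173}{272} = \frac{445}{272}$)
$\left(96989 + T{\left(165 \right)}\right) + 8040 = \left(96989 + \frac{445}{272}\right) + 8040 = \frac{26381453}{272} + 8040 = \frac{28568333}{272}$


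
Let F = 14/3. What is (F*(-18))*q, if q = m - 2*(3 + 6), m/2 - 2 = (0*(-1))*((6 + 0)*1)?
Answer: 1176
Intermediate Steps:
m = 4 (m = 4 + 2*((0*(-1))*((6 + 0)*1)) = 4 + 2*(0*(6*1)) = 4 + 2*(0*6) = 4 + 2*0 = 4 + 0 = 4)
q = -14 (q = 4 - 2*(3 + 6) = 4 - 2*9 = 4 - 18 = -14)
F = 14/3 (F = 14*(⅓) = 14/3 ≈ 4.6667)
(F*(-18))*q = ((14/3)*(-18))*(-14) = -84*(-14) = 1176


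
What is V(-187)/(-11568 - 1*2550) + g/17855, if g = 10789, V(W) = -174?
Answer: 25904312/42012815 ≈ 0.61658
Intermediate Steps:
V(-187)/(-11568 - 1*2550) + g/17855 = -174/(-11568 - 1*2550) + 10789/17855 = -174/(-11568 - 2550) + 10789*(1/17855) = -174/(-14118) + 10789/17855 = -174*(-1/14118) + 10789/17855 = 29/2353 + 10789/17855 = 25904312/42012815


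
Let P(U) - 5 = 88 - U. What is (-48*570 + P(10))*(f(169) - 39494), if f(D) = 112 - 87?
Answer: 1076595913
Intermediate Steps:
f(D) = 25
P(U) = 93 - U (P(U) = 5 + (88 - U) = 93 - U)
(-48*570 + P(10))*(f(169) - 39494) = (-48*570 + (93 - 1*10))*(25 - 39494) = (-27360 + (93 - 10))*(-39469) = (-27360 + 83)*(-39469) = -27277*(-39469) = 1076595913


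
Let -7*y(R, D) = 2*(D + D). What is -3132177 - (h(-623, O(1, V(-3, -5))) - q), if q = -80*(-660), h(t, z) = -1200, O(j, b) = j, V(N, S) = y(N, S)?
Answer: -3078177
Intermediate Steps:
y(R, D) = -4*D/7 (y(R, D) = -2*(D + D)/7 = -2*2*D/7 = -4*D/7)
V(N, S) = -4*S/7
q = 52800
-3132177 - (h(-623, O(1, V(-3, -5))) - q) = -3132177 - (-1200 - 1*52800) = -3132177 - (-1200 - 52800) = -3132177 - 1*(-54000) = -3132177 + 54000 = -3078177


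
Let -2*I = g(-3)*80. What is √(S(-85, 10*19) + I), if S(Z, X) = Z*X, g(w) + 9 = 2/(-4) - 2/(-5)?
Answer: 3*I*√1754 ≈ 125.64*I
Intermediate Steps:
g(w) = -91/10 (g(w) = -9 + (2/(-4) - 2/(-5)) = -9 + (2*(-¼) - 2*(-⅕)) = -9 + (-½ + ⅖) = -9 - ⅒ = -91/10)
I = 364 (I = -(-91)*80/20 = -½*(-728) = 364)
S(Z, X) = X*Z
√(S(-85, 10*19) + I) = √((10*19)*(-85) + 364) = √(190*(-85) + 364) = √(-16150 + 364) = √(-15786) = 3*I*√1754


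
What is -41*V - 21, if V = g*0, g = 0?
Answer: -21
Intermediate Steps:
V = 0 (V = 0*0 = 0)
-41*V - 21 = -41*0 - 21 = 0 - 21 = -21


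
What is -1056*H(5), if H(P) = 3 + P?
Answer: -8448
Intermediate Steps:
-1056*H(5) = -1056*(3 + 5) = -1056*8 = -8448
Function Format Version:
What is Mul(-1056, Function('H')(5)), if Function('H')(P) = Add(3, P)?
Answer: -8448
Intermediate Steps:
Mul(-1056, Function('H')(5)) = Mul(-1056, Add(3, 5)) = Mul(-1056, 8) = -8448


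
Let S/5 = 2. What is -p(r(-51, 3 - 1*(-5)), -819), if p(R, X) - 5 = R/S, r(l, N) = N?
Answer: -29/5 ≈ -5.8000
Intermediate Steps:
S = 10 (S = 5*2 = 10)
p(R, X) = 5 + R/10
-p(r(-51, 3 - 1*(-5)), -819) = -(5 + (3 - 1*(-5))/10) = -(5 + (3 + 5)/10) = -(5 + (⅒)*8) = -(5 + ⅘) = -1*29/5 = -29/5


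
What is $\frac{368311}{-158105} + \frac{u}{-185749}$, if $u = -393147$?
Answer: $- \frac{6254893504}{29367845645} \approx -0.21298$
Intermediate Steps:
$\frac{368311}{-158105} + \frac{u}{-185749} = \frac{368311}{-158105} - \frac{393147}{-185749} = 368311 \left(- \frac{1}{158105}\right) - - \frac{393147}{185749} = - \frac{368311}{158105} + \frac{393147}{185749} = - \frac{6254893504}{29367845645}$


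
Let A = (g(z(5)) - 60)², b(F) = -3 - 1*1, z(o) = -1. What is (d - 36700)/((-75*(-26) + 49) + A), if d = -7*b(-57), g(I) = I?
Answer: -4584/715 ≈ -6.4112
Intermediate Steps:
b(F) = -4 (b(F) = -3 - 1 = -4)
A = 3721 (A = (-1 - 60)² = (-61)² = 3721)
d = 28 (d = -7*(-4) = 28)
(d - 36700)/((-75*(-26) + 49) + A) = (28 - 36700)/((-75*(-26) + 49) + 3721) = -36672/((1950 + 49) + 3721) = -36672/(1999 + 3721) = -36672/5720 = -36672*1/5720 = -4584/715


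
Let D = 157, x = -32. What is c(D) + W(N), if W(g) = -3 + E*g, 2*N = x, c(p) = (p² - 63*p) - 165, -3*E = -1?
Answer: 43754/3 ≈ 14585.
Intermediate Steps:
E = ⅓ (E = -⅓*(-1) = ⅓ ≈ 0.33333)
c(p) = -165 + p² - 63*p
N = -16 (N = (½)*(-32) = -16)
W(g) = -3 + g/3
c(D) + W(N) = (-165 + 157² - 63*157) + (-3 + (⅓)*(-16)) = (-165 + 24649 - 9891) + (-3 - 16/3) = 14593 - 25/3 = 43754/3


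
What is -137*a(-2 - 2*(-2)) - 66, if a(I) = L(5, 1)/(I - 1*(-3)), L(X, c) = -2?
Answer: -56/5 ≈ -11.200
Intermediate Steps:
a(I) = -2/(3 + I) (a(I) = -2/(I - 1*(-3)) = -2/(I + 3) = -2/(3 + I))
-137*a(-2 - 2*(-2)) - 66 = -(-274)/(3 + (-2 - 2*(-2))) - 66 = -(-274)/(3 + (-2 + 4)) - 66 = -(-274)/(3 + 2) - 66 = -(-274)/5 - 66 = -137*(-⅖) - 66 = 274/5 - 66 = -56/5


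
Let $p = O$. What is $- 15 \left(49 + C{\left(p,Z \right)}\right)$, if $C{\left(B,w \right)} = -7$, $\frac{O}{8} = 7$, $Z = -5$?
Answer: $-630$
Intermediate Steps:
$O = 56$ ($O = 8 \cdot 7 = 56$)
$p = 56$
$- 15 \left(49 + C{\left(p,Z \right)}\right) = - 15 \left(49 - 7\right) = \left(-15\right) 42 = -630$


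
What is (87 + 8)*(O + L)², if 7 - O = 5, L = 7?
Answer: 7695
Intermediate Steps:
O = 2 (O = 7 - 1*5 = 7 - 5 = 2)
(87 + 8)*(O + L)² = (87 + 8)*(2 + 7)² = 95*9² = 95*81 = 7695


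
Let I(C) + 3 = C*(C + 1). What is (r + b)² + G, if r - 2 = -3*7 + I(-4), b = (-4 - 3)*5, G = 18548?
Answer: 20573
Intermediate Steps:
I(C) = -3 + C*(1 + C) (I(C) = -3 + C*(C + 1) = -3 + C*(1 + C))
b = -35 (b = -7*5 = -35)
r = -10 (r = 2 + (-3*7 + (-3 - 4 + (-4)²)) = 2 + (-21 + (-3 - 4 + 16)) = 2 + (-21 + 9) = 2 - 12 = -10)
(r + b)² + G = (-10 - 35)² + 18548 = (-45)² + 18548 = 2025 + 18548 = 20573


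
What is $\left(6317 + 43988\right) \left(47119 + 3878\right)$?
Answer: $2565404085$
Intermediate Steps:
$\left(6317 + 43988\right) \left(47119 + 3878\right) = 50305 \cdot 50997 = 2565404085$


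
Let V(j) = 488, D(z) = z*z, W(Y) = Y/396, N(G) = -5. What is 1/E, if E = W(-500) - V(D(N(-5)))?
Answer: -99/48437 ≈ -0.0020439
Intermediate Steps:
W(Y) = Y/396 (W(Y) = Y*(1/396) = Y/396)
D(z) = z²
E = -48437/99 (E = (1/396)*(-500) - 1*488 = -125/99 - 488 = -48437/99 ≈ -489.26)
1/E = 1/(-48437/99) = -99/48437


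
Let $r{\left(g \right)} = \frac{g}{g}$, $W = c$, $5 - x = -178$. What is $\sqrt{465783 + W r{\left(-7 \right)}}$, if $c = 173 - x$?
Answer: $\sqrt{465773} \approx 682.48$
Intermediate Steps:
$x = 183$ ($x = 5 - -178 = 5 + 178 = 183$)
$c = -10$ ($c = 173 - 183 = -10$)
$W = -10$
$r{\left(g \right)} = 1$
$\sqrt{465783 + W r{\left(-7 \right)}} = \sqrt{465783 - 10} = \sqrt{465773}$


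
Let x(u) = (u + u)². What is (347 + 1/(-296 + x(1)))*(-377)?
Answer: -38198771/292 ≈ -1.3082e+5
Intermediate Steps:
x(u) = 4*u² (x(u) = (2*u)² = 4*u²)
(347 + 1/(-296 + x(1)))*(-377) = (347 + 1/(-296 + 4*1²))*(-377) = (347 + 1/(-296 + 4*1))*(-377) = (347 + 1/(-296 + 4))*(-377) = (347 + 1/(-292))*(-377) = (347 - 1/292)*(-377) = (101323/292)*(-377) = -38198771/292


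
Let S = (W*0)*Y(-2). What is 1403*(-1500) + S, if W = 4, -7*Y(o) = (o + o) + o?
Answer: -2104500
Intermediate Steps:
Y(o) = -3*o/7 (Y(o) = -((o + o) + o)/7 = -(2*o + o)/7 = -3*o/7)
S = 0 (S = (4*0)*(-3/7*(-2)) = 0*(6/7) = 0)
1403*(-1500) + S = 1403*(-1500) + 0 = -2104500 + 0 = -2104500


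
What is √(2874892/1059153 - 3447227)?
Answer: I*√3867113706630908367/1059153 ≈ 1856.7*I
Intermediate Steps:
√(2874892/1059153 - 3447227) = √(-3651137943839/1059153) = I*√3867113706630908367/1059153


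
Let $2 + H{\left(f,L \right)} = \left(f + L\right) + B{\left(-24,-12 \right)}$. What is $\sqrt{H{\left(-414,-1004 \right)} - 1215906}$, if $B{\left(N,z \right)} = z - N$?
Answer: $i \sqrt{1217314} \approx 1103.3 i$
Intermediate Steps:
$H{\left(f,L \right)} = 10 + L + f$ ($H{\left(f,L \right)} = -2 - \left(-12 - L - f\right) = -2 + \left(\left(L + f\right) + \left(-12 + 24\right)\right) = -2 + \left(\left(L + f\right) + 12\right) = -2 + \left(12 + L + f\right) = 10 + L + f$)
$\sqrt{H{\left(-414,-1004 \right)} - 1215906} = \sqrt{\left(10 - 1004 - 414\right) - 1215906} = \sqrt{-1408 - 1215906} = \sqrt{-1217314} = i \sqrt{1217314}$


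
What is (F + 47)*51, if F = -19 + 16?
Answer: 2244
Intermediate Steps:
F = -3
(F + 47)*51 = (-3 + 47)*51 = 44*51 = 2244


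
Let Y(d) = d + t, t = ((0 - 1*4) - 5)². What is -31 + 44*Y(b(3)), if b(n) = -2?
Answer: 3445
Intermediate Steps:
t = 81 (t = ((0 - 4) - 5)² = (-4 - 5)² = (-9)² = 81)
Y(d) = 81 + d (Y(d) = d + 81 = 81 + d)
-31 + 44*Y(b(3)) = -31 + 44*(81 - 2) = -31 + 44*79 = -31 + 3476 = 3445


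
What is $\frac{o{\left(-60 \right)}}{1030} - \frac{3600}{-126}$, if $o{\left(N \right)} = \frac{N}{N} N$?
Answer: $\frac{20558}{721} \approx 28.513$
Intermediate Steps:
$o{\left(N \right)} = N$ ($o{\left(N \right)} = 1 N = N$)
$\frac{o{\left(-60 \right)}}{1030} - \frac{3600}{-126} = - \frac{60}{1030} - \frac{3600}{-126} = \left(-60\right) \frac{1}{1030} - - \frac{200}{7} = - \frac{6}{103} + \frac{200}{7} = \frac{20558}{721}$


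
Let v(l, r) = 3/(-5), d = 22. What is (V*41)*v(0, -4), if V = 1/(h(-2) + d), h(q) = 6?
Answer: -123/140 ≈ -0.87857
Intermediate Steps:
V = 1/28 (V = 1/(6 + 22) = 1/28 ≈ 0.035714)
v(l, r) = -⅗ (v(l, r) = 3*(-⅕) = -⅗)
(V*41)*v(0, -4) = ((1/28)*41)*(-⅗) = (41/28)*(-⅗) = -123/140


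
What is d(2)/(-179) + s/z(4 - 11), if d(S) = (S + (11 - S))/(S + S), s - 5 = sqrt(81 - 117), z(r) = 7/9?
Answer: 32143/5012 + 54*I/7 ≈ 6.4132 + 7.7143*I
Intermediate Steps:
z(r) = 7/9 (z(r) = 7*(1/9) = 7/9)
s = 5 + 6*I (s = 5 + sqrt(81 - 117) = 5 + sqrt(-36) = 5 + 6*I ≈ 5.0 + 6.0*I)
d(S) = 11/(2*S) (d(S) = 11/((2*S)) = 11*(1/(2*S)) = 11/(2*S))
d(2)/(-179) + s/z(4 - 11) = ((11/2)/2)/(-179) + (5 + 6*I)/(7/9) = ((11/2)*(1/2))*(-1/179) + (5 + 6*I)*(9/7) = (11/4)*(-1/179) + (45/7 + 54*I/7) = -11/716 + (45/7 + 54*I/7) = 32143/5012 + 54*I/7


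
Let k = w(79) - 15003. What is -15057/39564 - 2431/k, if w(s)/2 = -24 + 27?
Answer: -2057615/9418116 ≈ -0.21847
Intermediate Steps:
w(s) = 6 (w(s) = 2*(-24 + 27) = 2*3 = 6)
k = -14997 (k = 6 - 15003 = -14997)
-15057/39564 - 2431/k = -15057/39564 - 2431/(-14997) = -15057*1/39564 - 2431*(-1/14997) = -239/628 + 2431/14997 = -2057615/9418116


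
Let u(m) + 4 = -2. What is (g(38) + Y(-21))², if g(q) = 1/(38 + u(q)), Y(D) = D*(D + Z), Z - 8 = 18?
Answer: 11282881/1024 ≈ 11018.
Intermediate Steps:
Z = 26 (Z = 8 + 18 = 26)
u(m) = -6 (u(m) = -4 - 2 = -6)
Y(D) = D*(26 + D) (Y(D) = D*(D + 26) = D*(26 + D))
g(q) = 1/32 (g(q) = 1/(38 - 6) = 1/32)
(g(38) + Y(-21))² = (1/32 - 21*(26 - 21))² = (1/32 - 21*5)² = (1/32 - 105)² = (-3359/32)² = 11282881/1024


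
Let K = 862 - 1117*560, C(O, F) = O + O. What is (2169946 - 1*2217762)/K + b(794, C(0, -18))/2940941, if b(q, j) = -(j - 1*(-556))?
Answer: 70138362504/918541161589 ≈ 0.076358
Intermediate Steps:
C(O, F) = 2*O
b(q, j) = -556 - j (b(q, j) = -(j + 556) = -(556 + j) = -556 - j)
K = -624658 (K = 862 - 625520 = -624658)
(2169946 - 1*2217762)/K + b(794, C(0, -18))/2940941 = (2169946 - 1*2217762)/(-624658) + (-556 - 2*0)/2940941 = (2169946 - 2217762)*(-1/624658) + (-556 - 1*0)*(1/2940941) = -47816*(-1/624658) + (-556 + 0)*(1/2940941) = 23908/312329 - 556*1/2940941 = 23908/312329 - 556/2940941 = 70138362504/918541161589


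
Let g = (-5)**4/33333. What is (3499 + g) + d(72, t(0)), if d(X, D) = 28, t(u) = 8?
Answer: 117566116/33333 ≈ 3527.0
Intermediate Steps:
g = 625/33333 (g = 625*(1/33333) = 625/33333 ≈ 0.018750)
(3499 + g) + d(72, t(0)) = (3499 + 625/33333) + 28 = 116632792/33333 + 28 = 117566116/33333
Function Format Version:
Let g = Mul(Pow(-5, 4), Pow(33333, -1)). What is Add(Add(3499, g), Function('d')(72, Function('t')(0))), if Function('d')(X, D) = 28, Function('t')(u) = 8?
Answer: Rational(117566116, 33333) ≈ 3527.0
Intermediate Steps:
g = Rational(625, 33333) (g = Mul(625, Rational(1, 33333)) = Rational(625, 33333) ≈ 0.018750)
Add(Add(3499, g), Function('d')(72, Function('t')(0))) = Add(Add(3499, Rational(625, 33333)), 28) = Add(Rational(116632792, 33333), 28) = Rational(117566116, 33333)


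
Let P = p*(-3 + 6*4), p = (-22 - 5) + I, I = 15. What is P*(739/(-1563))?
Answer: 62076/521 ≈ 119.15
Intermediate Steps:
p = -12 (p = (-22 - 5) + 15 = -27 + 15 = -12)
P = -252 (P = -12*(-3 + 6*4) = -12*(-3 + 24) = -12*21 = -252)
P*(739/(-1563)) = -186228/(-1563) = -186228*(-1)/1563 = -252*(-739/1563) = 62076/521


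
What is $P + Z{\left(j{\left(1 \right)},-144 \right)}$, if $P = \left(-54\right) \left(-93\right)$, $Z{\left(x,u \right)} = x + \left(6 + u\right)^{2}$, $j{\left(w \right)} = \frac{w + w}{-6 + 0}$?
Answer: $\frac{72197}{3} \approx 24066.0$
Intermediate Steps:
$j{\left(w \right)} = - \frac{w}{3}$ ($j{\left(w \right)} = \frac{2 w}{-6} = 2 w \left(- \frac{1}{6}\right) = - \frac{w}{3}$)
$P = 5022$
$P + Z{\left(j{\left(1 \right)},-144 \right)} = 5022 + \left(\left(- \frac{1}{3}\right) 1 + \left(6 - 144\right)^{2}\right) = 5022 - \left(\frac{1}{3} - \left(-138\right)^{2}\right) = 5022 + \left(- \frac{1}{3} + 19044\right) = 5022 + \frac{57131}{3} = \frac{72197}{3}$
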